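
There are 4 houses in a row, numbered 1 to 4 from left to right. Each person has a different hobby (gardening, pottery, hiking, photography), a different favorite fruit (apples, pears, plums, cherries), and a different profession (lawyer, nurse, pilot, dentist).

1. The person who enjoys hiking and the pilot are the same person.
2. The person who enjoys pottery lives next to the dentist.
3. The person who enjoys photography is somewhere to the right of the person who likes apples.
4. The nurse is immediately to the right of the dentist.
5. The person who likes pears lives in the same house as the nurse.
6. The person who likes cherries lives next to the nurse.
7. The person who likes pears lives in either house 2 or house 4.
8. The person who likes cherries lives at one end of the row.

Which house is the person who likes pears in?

2

The person who likes cherries is in house 1 (clue 6).
By clue 6, the nurse is in house 2.
Clue 4 places the dentist in house 1.
Clue 5: the person who likes pears is in house 2.
That leaves plums as the favorite fruit for house 4.
By clue 2, the person who enjoys pottery is in house 2.
From clue 3, the person who enjoys photography must be in house 4.
House 1's hobby must be gardening (nothing else left).
House 3 hobby: only hiking fits.
House 3's favorite fruit must be apples (nothing else left).
Clue 1 places the pilot in house 3.
That leaves lawyer as the profession for house 4.
So: house 1 = gardening/cherries/dentist, house 2 = pottery/pears/nurse, house 3 = hiking/apples/pilot, house 4 = photography/plums/lawyer.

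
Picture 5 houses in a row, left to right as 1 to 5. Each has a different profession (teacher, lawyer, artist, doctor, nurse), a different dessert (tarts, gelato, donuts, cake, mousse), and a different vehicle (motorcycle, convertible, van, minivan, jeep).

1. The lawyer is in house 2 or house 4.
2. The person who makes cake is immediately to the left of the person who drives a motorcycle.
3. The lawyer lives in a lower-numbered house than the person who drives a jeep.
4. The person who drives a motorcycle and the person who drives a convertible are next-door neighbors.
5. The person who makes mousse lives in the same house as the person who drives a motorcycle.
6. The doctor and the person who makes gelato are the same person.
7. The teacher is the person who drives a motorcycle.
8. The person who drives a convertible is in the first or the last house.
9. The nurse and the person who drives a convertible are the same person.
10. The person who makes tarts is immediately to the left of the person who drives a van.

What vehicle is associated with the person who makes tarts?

The lawyer is narrowed to house 2 or 4; consider each.
Placing it in house 2 leads to a contradiction, so it's in house 4.
Clue 3: the person who drives a jeep is in house 5.
By clue 4, the person who drives a motorcycle is in house 2.
Clue 5 places the person who makes mousse in house 2.
Clue 9 places the nurse in house 1.
That leaves teacher as the profession for house 2.
The only dessert still possible for house 4 is donuts.
The only dessert still possible for house 5 is gelato.
House 1's vehicle must be convertible (nothing else left).
Clue 2 places the person who makes cake in house 1.
The doctor is in house 5 (clue 6).
The person who makes tarts is in house 3 (clue 10).
From clue 10, the person who drives a van must be in house 4.
House 3's profession must be artist (nothing else left).
House 3 vehicle: only minivan fits.
So: house 1 = nurse/cake/convertible, house 2 = teacher/mousse/motorcycle, house 3 = artist/tarts/minivan, house 4 = lawyer/donuts/van, house 5 = doctor/gelato/jeep.

minivan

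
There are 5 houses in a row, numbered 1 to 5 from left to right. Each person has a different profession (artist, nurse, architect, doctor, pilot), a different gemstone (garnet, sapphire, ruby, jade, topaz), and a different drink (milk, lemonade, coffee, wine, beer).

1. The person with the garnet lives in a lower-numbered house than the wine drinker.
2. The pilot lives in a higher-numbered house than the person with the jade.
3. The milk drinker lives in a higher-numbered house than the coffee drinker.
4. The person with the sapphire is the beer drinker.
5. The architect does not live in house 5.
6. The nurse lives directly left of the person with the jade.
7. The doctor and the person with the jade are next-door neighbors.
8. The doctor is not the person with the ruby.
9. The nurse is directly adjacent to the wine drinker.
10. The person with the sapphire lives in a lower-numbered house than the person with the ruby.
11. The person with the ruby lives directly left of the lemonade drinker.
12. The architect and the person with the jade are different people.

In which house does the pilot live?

House 5 gemstone: only topaz fits.
The nurse is narrowed to house 1 or 2 or 3; consider each.
Placing it in house 2 and house 3 leads to a contradiction, so it's in house 1.
Clue 6 places the person with the jade in house 2.
The wine drinker is in house 2 (clue 9).
That leaves artist as the profession for house 2.
That leaves doctor as the profession for house 3.
House 5 profession: only pilot fits.
House 4's gemstone must be ruby (nothing else left).
From clue 1, the person with the garnet must be in house 1.
The lemonade drinker is in house 5 (clue 11).
House 4 profession: only architect fits.
So house 3 gets sapphire for gemstone.
Clue 4 places the beer drinker in house 3.
So house 1 gets coffee for drink.
House 4's drink must be milk (nothing else left).
So: house 1 = nurse/garnet/coffee, house 2 = artist/jade/wine, house 3 = doctor/sapphire/beer, house 4 = architect/ruby/milk, house 5 = pilot/topaz/lemonade.

5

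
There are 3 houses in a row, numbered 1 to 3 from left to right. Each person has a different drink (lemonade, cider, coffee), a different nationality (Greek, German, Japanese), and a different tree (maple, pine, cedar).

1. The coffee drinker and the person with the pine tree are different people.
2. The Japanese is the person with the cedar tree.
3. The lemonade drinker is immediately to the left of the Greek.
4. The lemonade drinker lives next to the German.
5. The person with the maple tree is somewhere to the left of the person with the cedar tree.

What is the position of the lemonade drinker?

2

That leaves German as the nationality for house 1.
The lemonade drinker is in house 2 (clue 4).
The Greek is in house 3 (clue 3).
The only nationality still possible for house 2 is Japanese.
From clue 2, the person with the cedar tree must be in house 2.
Clue 5 places the person with the maple tree in house 1.
House 3's tree must be pine (nothing else left).
Clue 1: the coffee drinker is in house 1.
So house 3 gets cider for drink.
So: house 1 = coffee/German/maple, house 2 = lemonade/Japanese/cedar, house 3 = cider/Greek/pine.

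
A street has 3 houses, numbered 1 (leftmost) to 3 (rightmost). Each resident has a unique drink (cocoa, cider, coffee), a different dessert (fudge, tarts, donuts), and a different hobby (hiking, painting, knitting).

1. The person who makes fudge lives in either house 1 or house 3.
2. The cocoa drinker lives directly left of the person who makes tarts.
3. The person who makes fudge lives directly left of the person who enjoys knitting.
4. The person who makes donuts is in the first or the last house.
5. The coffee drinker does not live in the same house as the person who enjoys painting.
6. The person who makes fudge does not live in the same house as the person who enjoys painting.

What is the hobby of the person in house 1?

hiking

From clue 3, the person who makes fudge must be in house 1.
From clue 3, the person who enjoys knitting must be in house 2.
House 2's dessert must be tarts (nothing else left).
So house 3 gets donuts for dessert.
That leaves hiking as the hobby for house 1.
House 3 hobby: only painting fits.
Clue 2 places the cocoa drinker in house 1.
So house 2 gets coffee for drink.
So house 3 gets cider for drink.
So: house 1 = cocoa/fudge/hiking, house 2 = coffee/tarts/knitting, house 3 = cider/donuts/painting.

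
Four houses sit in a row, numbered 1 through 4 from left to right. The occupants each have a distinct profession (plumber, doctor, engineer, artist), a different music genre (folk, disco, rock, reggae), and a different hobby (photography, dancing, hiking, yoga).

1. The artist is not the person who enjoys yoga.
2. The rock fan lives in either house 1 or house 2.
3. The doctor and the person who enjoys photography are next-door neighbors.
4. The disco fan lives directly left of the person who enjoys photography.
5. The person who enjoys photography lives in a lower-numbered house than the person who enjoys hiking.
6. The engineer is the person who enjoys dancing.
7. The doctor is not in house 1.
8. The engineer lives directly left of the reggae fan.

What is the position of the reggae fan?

3

The disco fan is narrowed to house 1 or 2; consider each.
Placing it in house 1 leads to a contradiction, so it's in house 2.
By clue 4, the person who enjoys photography is in house 3.
From clue 5, the person who enjoys hiking must be in house 4.
House 1's music genre must be rock (nothing else left).
By clue 8, the engineer is in house 2.
From clue 8, the reggae fan must be in house 3.
That leaves folk as the music genre for house 4.
From clue 6, the person who enjoys dancing must be in house 2.
House 4 profession: only doctor fits.
That leaves yoga as the hobby for house 1.
Clue 1 places the artist in house 3.
House 1's profession must be plumber (nothing else left).
So: house 1 = plumber/rock/yoga, house 2 = engineer/disco/dancing, house 3 = artist/reggae/photography, house 4 = doctor/folk/hiking.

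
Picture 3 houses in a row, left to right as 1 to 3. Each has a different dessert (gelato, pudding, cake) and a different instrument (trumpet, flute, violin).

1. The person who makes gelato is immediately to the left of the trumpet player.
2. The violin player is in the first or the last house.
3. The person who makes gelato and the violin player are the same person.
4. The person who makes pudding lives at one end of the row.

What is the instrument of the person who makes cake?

trumpet

Clue 3 places the person who makes gelato in house 1.
Clue 3: the violin player is in house 1.
House 2's dessert must be cake (nothing else left).
The only dessert still possible for house 3 is pudding.
Clue 1 places the trumpet player in house 2.
That leaves flute as the instrument for house 3.
So: house 1 = gelato/violin, house 2 = cake/trumpet, house 3 = pudding/flute.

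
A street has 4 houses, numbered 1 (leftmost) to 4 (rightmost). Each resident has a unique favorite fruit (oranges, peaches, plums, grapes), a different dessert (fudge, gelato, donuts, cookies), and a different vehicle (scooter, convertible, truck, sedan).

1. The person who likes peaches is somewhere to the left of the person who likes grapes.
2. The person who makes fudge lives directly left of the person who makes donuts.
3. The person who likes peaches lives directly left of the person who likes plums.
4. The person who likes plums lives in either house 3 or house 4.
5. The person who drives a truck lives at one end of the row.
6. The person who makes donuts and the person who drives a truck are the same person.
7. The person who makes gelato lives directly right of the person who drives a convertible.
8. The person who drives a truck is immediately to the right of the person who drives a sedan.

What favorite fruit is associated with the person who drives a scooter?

peaches

The person who makes donuts is in house 4 (clue 6).
The person who drives a truck is in house 4 (clue 6).
By clue 8, the person who drives a sedan is in house 3.
The person who makes fudge is in house 3 (clue 2).
House 1 favorite fruit: only oranges fits.
The only dessert still possible for house 1 is cookies.
House 2 dessert: only gelato fits.
From clue 7, the person who drives a convertible must be in house 1.
So house 2 gets peaches for favorite fruit.
The only vehicle still possible for house 2 is scooter.
By clue 3, the person who likes plums is in house 3.
House 4 favorite fruit: only grapes fits.
So: house 1 = oranges/cookies/convertible, house 2 = peaches/gelato/scooter, house 3 = plums/fudge/sedan, house 4 = grapes/donuts/truck.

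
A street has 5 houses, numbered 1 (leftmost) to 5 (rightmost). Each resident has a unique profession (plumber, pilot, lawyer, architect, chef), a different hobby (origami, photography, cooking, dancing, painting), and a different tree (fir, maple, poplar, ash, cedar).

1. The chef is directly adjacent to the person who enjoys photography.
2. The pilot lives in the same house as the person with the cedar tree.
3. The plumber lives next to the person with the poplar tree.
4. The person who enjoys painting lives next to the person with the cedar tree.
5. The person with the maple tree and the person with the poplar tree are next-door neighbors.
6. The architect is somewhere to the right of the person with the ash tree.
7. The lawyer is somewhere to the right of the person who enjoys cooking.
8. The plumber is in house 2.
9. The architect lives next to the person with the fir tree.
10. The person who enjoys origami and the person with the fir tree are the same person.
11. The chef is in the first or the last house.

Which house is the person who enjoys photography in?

From clue 8, the plumber must be in house 2.
The chef is narrowed to house 1 or 5; consider each.
Placing it in house 1 leads to a contradiction, so it's in house 5.
By clue 1, the person who enjoys photography is in house 4.
That leaves pilot as the profession for house 1.
By clue 2, the person with the cedar tree is in house 1.
By clue 4, the person who enjoys painting is in house 2.
That leaves maple as the tree for house 4.
House 5's tree must be fir (nothing else left).
Clue 9 places the architect in house 4.
Clue 10: the person who enjoys origami is in house 5.
House 3's profession must be lawyer (nothing else left).
So house 2 gets ash for tree.
The only tree still possible for house 3 is poplar.
From clue 7, the person who enjoys cooking must be in house 1.
House 3 hobby: only dancing fits.
So: house 1 = pilot/cooking/cedar, house 2 = plumber/painting/ash, house 3 = lawyer/dancing/poplar, house 4 = architect/photography/maple, house 5 = chef/origami/fir.

4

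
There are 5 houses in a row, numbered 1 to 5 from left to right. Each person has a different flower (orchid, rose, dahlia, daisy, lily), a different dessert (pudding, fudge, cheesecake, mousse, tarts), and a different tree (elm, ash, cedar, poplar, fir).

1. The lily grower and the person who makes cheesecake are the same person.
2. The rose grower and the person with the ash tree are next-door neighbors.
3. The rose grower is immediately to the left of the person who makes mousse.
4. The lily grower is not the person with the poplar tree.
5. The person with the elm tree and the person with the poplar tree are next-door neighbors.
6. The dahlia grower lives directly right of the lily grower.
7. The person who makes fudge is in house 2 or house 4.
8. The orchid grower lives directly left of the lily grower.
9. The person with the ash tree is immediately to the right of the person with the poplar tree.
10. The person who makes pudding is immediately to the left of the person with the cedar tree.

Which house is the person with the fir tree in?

The person who makes fudge is narrowed to house 2 or 4; consider each.
Placing it in house 2 leads to a contradiction, so it's in house 4.
The only flower still possible for house 5 is daisy.
The dahlia grower is narrowed to house 3 or 4; consider each.
Placing it in house 4 leads to a contradiction, so it's in house 3.
By clue 6, the lily grower is in house 2.
Clue 8 places the orchid grower in house 1.
That leaves rose as the flower for house 4.
Clue 1 places the person who makes cheesecake in house 2.
Clue 3 places the person who makes mousse in house 5.
The person with the ash tree is in house 5 (clue 9).
Clue 9 places the person with the poplar tree in house 4.
So house 1 gets fir for tree.
Clue 5 places the person with the elm tree in house 3.
Clue 10: the person who makes pudding is in house 1.
The person with the cedar tree is in house 2 (clue 10).
House 3 dessert: only tarts fits.
So: house 1 = orchid/pudding/fir, house 2 = lily/cheesecake/cedar, house 3 = dahlia/tarts/elm, house 4 = rose/fudge/poplar, house 5 = daisy/mousse/ash.

1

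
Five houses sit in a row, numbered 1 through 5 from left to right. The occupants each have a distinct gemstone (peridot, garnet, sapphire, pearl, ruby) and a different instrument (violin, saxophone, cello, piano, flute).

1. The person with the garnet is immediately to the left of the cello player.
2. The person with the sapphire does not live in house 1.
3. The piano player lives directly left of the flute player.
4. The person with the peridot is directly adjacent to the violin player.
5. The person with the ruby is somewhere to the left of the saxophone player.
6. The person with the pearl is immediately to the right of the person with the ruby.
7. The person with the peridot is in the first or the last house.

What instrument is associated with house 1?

piano

House 1's instrument must be piano (nothing else left).
The flute player is in house 2 (clue 3).
Clue 4: the person with the peridot is in house 5.
House 1's gemstone must be ruby (nothing else left).
The only instrument still possible for house 4 is violin.
The person with the pearl is in house 2 (clue 6).
House 3 gemstone: only sapphire fits.
House 4 gemstone: only garnet fits.
Clue 1: the cello player is in house 5.
That leaves saxophone as the instrument for house 3.
So: house 1 = ruby/piano, house 2 = pearl/flute, house 3 = sapphire/saxophone, house 4 = garnet/violin, house 5 = peridot/cello.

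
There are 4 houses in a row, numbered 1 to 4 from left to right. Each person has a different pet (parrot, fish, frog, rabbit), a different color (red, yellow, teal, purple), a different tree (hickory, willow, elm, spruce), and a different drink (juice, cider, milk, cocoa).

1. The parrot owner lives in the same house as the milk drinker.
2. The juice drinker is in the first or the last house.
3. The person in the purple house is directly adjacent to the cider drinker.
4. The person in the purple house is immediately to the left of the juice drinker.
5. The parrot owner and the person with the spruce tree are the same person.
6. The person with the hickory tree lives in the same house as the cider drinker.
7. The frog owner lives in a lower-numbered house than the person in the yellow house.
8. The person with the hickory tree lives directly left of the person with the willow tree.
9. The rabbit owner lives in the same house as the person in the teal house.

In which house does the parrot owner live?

By clue 4, the person in the purple house is in house 3.
From clue 4, the juice drinker must be in house 4.
Clue 3 places the cider drinker in house 2.
Clue 6: the person with the hickory tree is in house 2.
Clue 8: the person with the willow tree is in house 3.
The only tree still possible for house 1 is spruce.
House 4's tree must be elm (nothing else left).
By clue 5, the parrot owner is in house 1.
Clue 1 places the milk drinker in house 1.
From clue 7, the person in the yellow house must be in house 4.
That leaves red as the color for house 1.
The only color still possible for house 2 is teal.
House 3's drink must be cocoa (nothing else left).
The rabbit owner is in house 2 (clue 9).
House 4 pet: only fish fits.
House 3's pet must be frog (nothing else left).
So: house 1 = parrot/red/spruce/milk, house 2 = rabbit/teal/hickory/cider, house 3 = frog/purple/willow/cocoa, house 4 = fish/yellow/elm/juice.

1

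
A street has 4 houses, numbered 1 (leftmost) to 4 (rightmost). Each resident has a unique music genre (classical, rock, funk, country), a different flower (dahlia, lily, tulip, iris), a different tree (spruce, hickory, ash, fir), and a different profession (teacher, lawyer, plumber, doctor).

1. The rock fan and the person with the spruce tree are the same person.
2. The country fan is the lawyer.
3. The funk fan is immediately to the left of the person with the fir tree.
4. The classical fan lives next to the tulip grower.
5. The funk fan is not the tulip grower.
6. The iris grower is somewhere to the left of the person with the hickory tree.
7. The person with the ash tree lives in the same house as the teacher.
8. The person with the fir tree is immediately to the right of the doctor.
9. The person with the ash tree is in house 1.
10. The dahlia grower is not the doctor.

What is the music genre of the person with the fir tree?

Clue 9: the person with the ash tree is in house 1.
The teacher is in house 1 (clue 7).
House 1 music genre: only classical fits.
Clue 4 places the tulip grower in house 2.
Clue 5: the funk fan is in house 3.
The person with the fir tree is in house 4 (clue 3).
From clue 8, the doctor must be in house 3.
That leaves hickory as the tree for house 3.
Clue 1: the rock fan is in house 2.
By clue 6, the iris grower is in house 1.
That leaves country as the music genre for house 4.
House 3's flower must be lily (nothing else left).
That leaves dahlia as the flower for house 4.
House 2's tree must be spruce (nothing else left).
The lawyer is in house 4 (clue 2).
So house 2 gets plumber for profession.
So: house 1 = classical/iris/ash/teacher, house 2 = rock/tulip/spruce/plumber, house 3 = funk/lily/hickory/doctor, house 4 = country/dahlia/fir/lawyer.

country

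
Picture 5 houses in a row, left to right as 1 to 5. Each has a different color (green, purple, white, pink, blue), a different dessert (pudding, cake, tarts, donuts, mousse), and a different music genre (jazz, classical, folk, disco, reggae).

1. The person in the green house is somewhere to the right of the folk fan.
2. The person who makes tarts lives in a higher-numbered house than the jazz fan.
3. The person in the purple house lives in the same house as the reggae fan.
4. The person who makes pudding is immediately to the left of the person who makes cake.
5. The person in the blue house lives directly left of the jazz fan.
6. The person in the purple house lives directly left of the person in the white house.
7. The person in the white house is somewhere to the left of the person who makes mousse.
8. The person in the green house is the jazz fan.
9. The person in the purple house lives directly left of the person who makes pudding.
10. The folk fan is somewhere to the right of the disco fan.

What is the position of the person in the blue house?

That leaves pink as the color for house 5.
So house 1 gets donuts for dessert.
So house 2 gets pudding for dessert.
So house 5 gets classical for music genre.
The person who makes cake is in house 3 (clue 4).
By clue 9, the person in the purple house is in house 1.
That leaves jazz as the music genre for house 4.
Clue 2: the person who makes tarts is in house 5.
Clue 3: the reggae fan is in house 1.
From clue 5, the person in the blue house must be in house 3.
Clue 6 places the person in the white house in house 2.
Clue 8: the person in the green house is in house 4.
That leaves mousse as the dessert for house 4.
House 3's music genre must be folk (nothing else left).
So house 2 gets disco for music genre.
So: house 1 = purple/donuts/reggae, house 2 = white/pudding/disco, house 3 = blue/cake/folk, house 4 = green/mousse/jazz, house 5 = pink/tarts/classical.

3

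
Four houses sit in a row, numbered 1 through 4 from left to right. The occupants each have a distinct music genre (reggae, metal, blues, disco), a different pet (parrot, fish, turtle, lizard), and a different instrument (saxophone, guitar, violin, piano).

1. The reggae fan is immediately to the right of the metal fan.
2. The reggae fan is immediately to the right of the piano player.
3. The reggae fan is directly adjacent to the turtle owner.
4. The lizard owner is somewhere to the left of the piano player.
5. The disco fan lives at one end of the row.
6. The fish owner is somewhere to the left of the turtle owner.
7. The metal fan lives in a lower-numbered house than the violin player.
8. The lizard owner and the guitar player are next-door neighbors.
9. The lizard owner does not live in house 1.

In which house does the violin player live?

4

Clue 9 places the lizard owner in house 2.
By clue 4, the piano player is in house 3.
From clue 2, the reggae fan must be in house 4.
Clue 3 places the turtle owner in house 3.
By clue 6, the fish owner is in house 1.
Clue 7: the violin player is in house 4.
That leaves disco as the music genre for house 1.
House 4 pet: only parrot fits.
The only instrument still possible for house 1 is guitar.
House 2's instrument must be saxophone (nothing else left).
The metal fan is in house 3 (clue 1).
So house 2 gets blues for music genre.
So: house 1 = disco/fish/guitar, house 2 = blues/lizard/saxophone, house 3 = metal/turtle/piano, house 4 = reggae/parrot/violin.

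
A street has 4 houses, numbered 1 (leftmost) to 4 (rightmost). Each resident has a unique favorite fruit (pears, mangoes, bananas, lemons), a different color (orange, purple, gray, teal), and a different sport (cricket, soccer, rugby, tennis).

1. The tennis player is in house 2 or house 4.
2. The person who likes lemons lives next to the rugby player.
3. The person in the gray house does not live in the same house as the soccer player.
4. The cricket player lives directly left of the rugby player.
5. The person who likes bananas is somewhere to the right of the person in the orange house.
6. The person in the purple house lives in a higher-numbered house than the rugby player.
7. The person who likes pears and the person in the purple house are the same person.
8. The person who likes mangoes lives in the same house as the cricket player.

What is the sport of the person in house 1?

cricket

The person who likes mangoes is narrowed to house 1 or 2; consider each.
Placing it in house 2 leads to a contradiction, so it's in house 1.
The cricket player is in house 1 (clue 8).
Clue 4: the rugby player is in house 2.
House 3 sport: only soccer fits.
So house 4 gets tennis for sport.
From clue 2, the person who likes lemons must be in house 3.
House 2's favorite fruit must be bananas (nothing else left).
So house 4 gets pears for favorite fruit.
The person in the orange house is in house 1 (clue 5).
The person in the purple house is in house 4 (clue 7).
House 2 color: only gray fits.
House 3's color must be teal (nothing else left).
So: house 1 = mangoes/orange/cricket, house 2 = bananas/gray/rugby, house 3 = lemons/teal/soccer, house 4 = pears/purple/tennis.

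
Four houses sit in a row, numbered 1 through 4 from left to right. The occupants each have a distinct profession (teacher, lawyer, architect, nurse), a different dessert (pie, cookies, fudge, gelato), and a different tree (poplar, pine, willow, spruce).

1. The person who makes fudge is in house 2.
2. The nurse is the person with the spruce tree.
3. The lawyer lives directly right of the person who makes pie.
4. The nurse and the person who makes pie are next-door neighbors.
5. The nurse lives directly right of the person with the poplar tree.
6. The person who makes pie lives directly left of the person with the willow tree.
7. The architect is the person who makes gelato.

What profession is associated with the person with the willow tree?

Clue 1 places the person who makes fudge in house 2.
The lawyer is narrowed to house 2 or 4; consider each.
Placing it in house 2 leads to a contradiction, so it's in house 4.
The person who makes pie is in house 3 (clue 3).
Clue 6 places the person with the willow tree in house 4.
House 2's profession must be nurse (nothing else left).
So house 2 gets spruce for tree.
Clue 5 places the person with the poplar tree in house 1.
Clue 7 places the architect in house 1.
Clue 7 places the person who makes gelato in house 1.
That leaves teacher as the profession for house 3.
House 4's dessert must be cookies (nothing else left).
House 3 tree: only pine fits.
So: house 1 = architect/gelato/poplar, house 2 = nurse/fudge/spruce, house 3 = teacher/pie/pine, house 4 = lawyer/cookies/willow.

lawyer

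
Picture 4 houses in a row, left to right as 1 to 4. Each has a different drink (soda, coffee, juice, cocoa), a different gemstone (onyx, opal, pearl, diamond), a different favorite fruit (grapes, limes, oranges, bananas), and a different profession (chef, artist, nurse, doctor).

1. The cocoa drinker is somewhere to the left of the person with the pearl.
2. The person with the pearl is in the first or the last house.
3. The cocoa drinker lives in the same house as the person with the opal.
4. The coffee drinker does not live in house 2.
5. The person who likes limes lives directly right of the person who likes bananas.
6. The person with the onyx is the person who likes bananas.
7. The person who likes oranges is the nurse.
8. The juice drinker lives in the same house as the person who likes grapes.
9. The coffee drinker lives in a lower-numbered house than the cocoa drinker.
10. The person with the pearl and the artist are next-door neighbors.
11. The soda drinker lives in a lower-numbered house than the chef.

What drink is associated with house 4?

Clue 2 places the person with the pearl in house 4.
Clue 9: the coffee drinker is in house 1.
Clue 10 places the artist in house 3.
House 4 drink: only juice fits.
By clue 8, the person who likes grapes is in house 4.
Clue 11 places the chef in house 4.
The only favorite fruit still possible for house 3 is limes.
From clue 5, the person who likes bananas must be in house 2.
Clue 6: the person with the onyx is in house 2.
That leaves diamond as the gemstone for house 1.
House 3's gemstone must be opal (nothing else left).
House 1's favorite fruit must be oranges (nothing else left).
From clue 3, the cocoa drinker must be in house 3.
By clue 7, the nurse is in house 1.
The only drink still possible for house 2 is soda.
House 2 profession: only doctor fits.
So: house 1 = coffee/diamond/oranges/nurse, house 2 = soda/onyx/bananas/doctor, house 3 = cocoa/opal/limes/artist, house 4 = juice/pearl/grapes/chef.

juice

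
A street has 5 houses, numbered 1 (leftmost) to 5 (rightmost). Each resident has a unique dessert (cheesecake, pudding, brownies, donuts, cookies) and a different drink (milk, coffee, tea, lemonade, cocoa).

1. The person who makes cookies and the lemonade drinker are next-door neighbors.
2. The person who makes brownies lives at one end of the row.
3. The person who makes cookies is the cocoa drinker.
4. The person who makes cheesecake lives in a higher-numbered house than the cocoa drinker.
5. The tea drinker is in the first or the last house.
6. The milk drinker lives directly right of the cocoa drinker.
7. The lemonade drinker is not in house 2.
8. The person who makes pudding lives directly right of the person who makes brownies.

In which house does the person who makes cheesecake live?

The person who makes pudding is in house 2 (clue 8).
The person who makes brownies is in house 1 (clue 8).
So house 2 gets coffee for drink.
The only drink still possible for house 1 is tea.
The person who makes cheesecake is narrowed to house 4 or 5; consider each.
Placing it in house 4 leads to a contradiction, so it's in house 5.
The person who makes cookies is narrowed to house 3 or 4; consider each.
Placing it in house 3 leads to a contradiction, so it's in house 4.
Clue 3: the cocoa drinker is in house 4.
Clue 6 places the milk drinker in house 5.
So house 3 gets donuts for dessert.
House 3's drink must be lemonade (nothing else left).
So: house 1 = brownies/tea, house 2 = pudding/coffee, house 3 = donuts/lemonade, house 4 = cookies/cocoa, house 5 = cheesecake/milk.

5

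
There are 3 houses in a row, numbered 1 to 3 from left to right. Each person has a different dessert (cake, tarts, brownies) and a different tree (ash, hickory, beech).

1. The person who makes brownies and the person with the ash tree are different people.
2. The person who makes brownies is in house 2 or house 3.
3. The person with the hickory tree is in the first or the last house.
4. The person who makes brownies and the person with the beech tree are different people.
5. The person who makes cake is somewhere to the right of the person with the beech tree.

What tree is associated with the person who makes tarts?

beech

House 1's dessert must be tarts (nothing else left).
The person who makes brownies is narrowed to house 2 or 3; consider each.
Placing it in house 2 leads to a contradiction, so it's in house 3.
House 2's dessert must be cake (nothing else left).
So house 3 gets hickory for tree.
The person with the beech tree is in house 1 (clue 5).
House 2 tree: only ash fits.
So: house 1 = tarts/beech, house 2 = cake/ash, house 3 = brownies/hickory.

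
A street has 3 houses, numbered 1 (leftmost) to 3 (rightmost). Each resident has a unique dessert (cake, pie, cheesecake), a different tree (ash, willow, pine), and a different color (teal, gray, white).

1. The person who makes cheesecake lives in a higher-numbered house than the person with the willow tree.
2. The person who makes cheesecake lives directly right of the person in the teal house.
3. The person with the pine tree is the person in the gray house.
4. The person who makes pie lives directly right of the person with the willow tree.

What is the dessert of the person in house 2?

pie

House 1's dessert must be cake (nothing else left).
The person who makes cheesecake is narrowed to house 2 or 3; consider each.
Placing it in house 2 leads to a contradiction, so it's in house 3.
By clue 2, the person in the teal house is in house 2.
The only dessert still possible for house 2 is pie.
Clue 4 places the person with the willow tree in house 1.
So house 2 gets ash for tree.
So house 3 gets pine for tree.
From clue 3, the person in the gray house must be in house 3.
So house 1 gets white for color.
So: house 1 = cake/willow/white, house 2 = pie/ash/teal, house 3 = cheesecake/pine/gray.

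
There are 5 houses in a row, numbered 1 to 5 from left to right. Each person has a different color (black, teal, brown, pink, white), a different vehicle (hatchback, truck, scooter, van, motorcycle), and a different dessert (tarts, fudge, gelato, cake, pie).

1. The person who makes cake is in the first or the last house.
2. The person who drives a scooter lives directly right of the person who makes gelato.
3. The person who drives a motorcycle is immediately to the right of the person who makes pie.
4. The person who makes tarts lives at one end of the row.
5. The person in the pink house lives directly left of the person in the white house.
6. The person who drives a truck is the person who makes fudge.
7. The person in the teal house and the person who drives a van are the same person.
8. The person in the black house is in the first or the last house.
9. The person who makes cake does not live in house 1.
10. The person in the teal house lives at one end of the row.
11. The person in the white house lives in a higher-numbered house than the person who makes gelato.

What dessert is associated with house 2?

fudge

Clue 9 places the person who makes cake in house 5.
House 1 dessert: only tarts fits.
The person in the black house is narrowed to house 1 or 5; consider each.
Placing it in house 1 leads to a contradiction, so it's in house 5.
The only color still possible for house 1 is teal.
By clue 7, the person who drives a van is in house 1.
The person in the pink house is narrowed to house 2 or 3; consider each.
Placing it in house 2 leads to a contradiction, so it's in house 3.
Clue 5: the person in the white house is in house 4.
House 2's color must be brown (nothing else left).
The person who drives a scooter is narrowed to house 3 or 4; consider each.
Placing it in house 3 leads to a contradiction, so it's in house 4.
By clue 2, the person who makes gelato is in house 3.
Clue 6 places the person who drives a truck in house 2.
By clue 6, the person who makes fudge is in house 2.
That leaves pie as the dessert for house 4.
The person who drives a motorcycle is in house 5 (clue 3).
That leaves hatchback as the vehicle for house 3.
So: house 1 = teal/van/tarts, house 2 = brown/truck/fudge, house 3 = pink/hatchback/gelato, house 4 = white/scooter/pie, house 5 = black/motorcycle/cake.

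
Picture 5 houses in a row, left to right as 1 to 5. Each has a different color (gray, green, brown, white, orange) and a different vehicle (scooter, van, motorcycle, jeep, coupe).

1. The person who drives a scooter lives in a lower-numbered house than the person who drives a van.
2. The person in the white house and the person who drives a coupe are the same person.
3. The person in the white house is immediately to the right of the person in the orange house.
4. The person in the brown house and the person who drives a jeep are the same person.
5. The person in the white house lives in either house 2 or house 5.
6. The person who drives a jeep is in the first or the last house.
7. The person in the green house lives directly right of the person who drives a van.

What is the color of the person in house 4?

green

The person in the brown house is narrowed to house 1 or 5; consider each.
Placing it in house 1 leads to a contradiction, so it's in house 5.
By clue 4, the person who drives a jeep is in house 5.
So house 2 gets white for color.
House 2 vehicle: only coupe fits.
By clue 3, the person in the orange house is in house 1.
Clue 7 places the person in the green house in house 4.
From clue 7, the person who drives a van must be in house 3.
The only color still possible for house 3 is gray.
The only vehicle still possible for house 4 is motorcycle.
So house 1 gets scooter for vehicle.
So: house 1 = orange/scooter, house 2 = white/coupe, house 3 = gray/van, house 4 = green/motorcycle, house 5 = brown/jeep.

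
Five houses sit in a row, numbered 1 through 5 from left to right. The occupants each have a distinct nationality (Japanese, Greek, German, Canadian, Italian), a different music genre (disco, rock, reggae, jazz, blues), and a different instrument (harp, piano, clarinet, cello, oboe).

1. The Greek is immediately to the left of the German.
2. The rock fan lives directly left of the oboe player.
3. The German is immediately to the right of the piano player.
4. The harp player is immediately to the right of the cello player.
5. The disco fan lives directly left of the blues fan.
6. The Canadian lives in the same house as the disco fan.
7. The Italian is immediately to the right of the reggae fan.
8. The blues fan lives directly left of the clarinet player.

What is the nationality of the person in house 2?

Italian

So house 5 gets jazz for music genre.
The Canadian is narrowed to house 1 or 2 or 3; consider each.
Placing it in house 1 and house 2 leads to a contradiction, so it's in house 3.
Clue 6 places the disco fan in house 3.
Clue 5 places the blues fan in house 4.
From clue 8, the clarinet player must be in house 5.
The only music genre still possible for house 2 is rock.
Clue 2 places the oboe player in house 3.
Clue 7: the Italian is in house 2.
That leaves reggae as the music genre for house 1.
From clue 1, the Greek must be in house 4.
By clue 3, the piano player is in house 4.
From clue 4, the harp player must be in house 2.
From clue 4, the cello player must be in house 1.
That leaves Japanese as the nationality for house 1.
The only nationality still possible for house 5 is German.
So: house 1 = Japanese/reggae/cello, house 2 = Italian/rock/harp, house 3 = Canadian/disco/oboe, house 4 = Greek/blues/piano, house 5 = German/jazz/clarinet.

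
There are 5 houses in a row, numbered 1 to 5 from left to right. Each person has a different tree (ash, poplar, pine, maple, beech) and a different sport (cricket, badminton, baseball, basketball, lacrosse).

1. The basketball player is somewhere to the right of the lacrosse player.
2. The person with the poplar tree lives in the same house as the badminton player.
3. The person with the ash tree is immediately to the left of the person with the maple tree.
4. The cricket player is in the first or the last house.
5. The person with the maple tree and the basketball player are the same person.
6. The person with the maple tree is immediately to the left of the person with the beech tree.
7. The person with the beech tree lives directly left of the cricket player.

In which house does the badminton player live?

1

Clue 7: the person with the beech tree is in house 4.
By clue 7, the cricket player is in house 5.
From clue 6, the person with the maple tree must be in house 3.
That leaves pine as the tree for house 5.
House 4 sport: only baseball fits.
The person with the ash tree is in house 2 (clue 3).
The basketball player is in house 3 (clue 5).
That leaves poplar as the tree for house 1.
By clue 2, the badminton player is in house 1.
So house 2 gets lacrosse for sport.
So: house 1 = poplar/badminton, house 2 = ash/lacrosse, house 3 = maple/basketball, house 4 = beech/baseball, house 5 = pine/cricket.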